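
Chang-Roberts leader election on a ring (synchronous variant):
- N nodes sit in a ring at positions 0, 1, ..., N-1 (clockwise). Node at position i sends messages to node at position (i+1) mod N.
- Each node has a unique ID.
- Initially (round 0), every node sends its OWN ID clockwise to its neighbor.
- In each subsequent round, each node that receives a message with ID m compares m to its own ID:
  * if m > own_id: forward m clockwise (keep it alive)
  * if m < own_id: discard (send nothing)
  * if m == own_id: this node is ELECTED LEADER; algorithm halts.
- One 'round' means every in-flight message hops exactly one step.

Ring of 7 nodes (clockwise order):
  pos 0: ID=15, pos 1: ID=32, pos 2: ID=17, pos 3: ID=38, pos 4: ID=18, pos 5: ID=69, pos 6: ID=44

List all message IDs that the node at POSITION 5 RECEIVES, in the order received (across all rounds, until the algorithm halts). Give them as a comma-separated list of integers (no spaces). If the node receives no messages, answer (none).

Answer: 18,38,44,69

Derivation:
Round 1: pos1(id32) recv 15: drop; pos2(id17) recv 32: fwd; pos3(id38) recv 17: drop; pos4(id18) recv 38: fwd; pos5(id69) recv 18: drop; pos6(id44) recv 69: fwd; pos0(id15) recv 44: fwd
Round 2: pos3(id38) recv 32: drop; pos5(id69) recv 38: drop; pos0(id15) recv 69: fwd; pos1(id32) recv 44: fwd
Round 3: pos1(id32) recv 69: fwd; pos2(id17) recv 44: fwd
Round 4: pos2(id17) recv 69: fwd; pos3(id38) recv 44: fwd
Round 5: pos3(id38) recv 69: fwd; pos4(id18) recv 44: fwd
Round 6: pos4(id18) recv 69: fwd; pos5(id69) recv 44: drop
Round 7: pos5(id69) recv 69: ELECTED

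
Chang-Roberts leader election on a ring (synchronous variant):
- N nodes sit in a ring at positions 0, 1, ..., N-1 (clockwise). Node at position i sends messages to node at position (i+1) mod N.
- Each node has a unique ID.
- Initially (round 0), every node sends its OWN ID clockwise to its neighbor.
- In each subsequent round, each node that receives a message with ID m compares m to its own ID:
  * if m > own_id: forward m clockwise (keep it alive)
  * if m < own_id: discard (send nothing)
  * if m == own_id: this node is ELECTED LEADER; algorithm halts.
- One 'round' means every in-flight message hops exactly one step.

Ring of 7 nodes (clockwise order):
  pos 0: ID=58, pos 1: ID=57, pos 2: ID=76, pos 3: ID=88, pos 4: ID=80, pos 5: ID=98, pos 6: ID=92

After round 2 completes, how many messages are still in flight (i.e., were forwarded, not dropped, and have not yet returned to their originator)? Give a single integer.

Answer: 2

Derivation:
Round 1: pos1(id57) recv 58: fwd; pos2(id76) recv 57: drop; pos3(id88) recv 76: drop; pos4(id80) recv 88: fwd; pos5(id98) recv 80: drop; pos6(id92) recv 98: fwd; pos0(id58) recv 92: fwd
Round 2: pos2(id76) recv 58: drop; pos5(id98) recv 88: drop; pos0(id58) recv 98: fwd; pos1(id57) recv 92: fwd
After round 2: 2 messages still in flight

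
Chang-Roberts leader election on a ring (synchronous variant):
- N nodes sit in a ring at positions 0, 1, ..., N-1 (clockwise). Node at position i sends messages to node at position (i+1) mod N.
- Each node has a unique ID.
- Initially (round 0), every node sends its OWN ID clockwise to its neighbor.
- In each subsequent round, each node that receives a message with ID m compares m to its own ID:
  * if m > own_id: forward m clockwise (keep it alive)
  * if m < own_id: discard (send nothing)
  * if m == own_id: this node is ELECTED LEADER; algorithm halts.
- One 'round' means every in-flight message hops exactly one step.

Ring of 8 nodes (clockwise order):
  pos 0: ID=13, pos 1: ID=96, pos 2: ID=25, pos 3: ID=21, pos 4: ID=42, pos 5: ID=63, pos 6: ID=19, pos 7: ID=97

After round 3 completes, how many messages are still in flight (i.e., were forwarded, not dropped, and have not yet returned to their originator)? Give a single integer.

Round 1: pos1(id96) recv 13: drop; pos2(id25) recv 96: fwd; pos3(id21) recv 25: fwd; pos4(id42) recv 21: drop; pos5(id63) recv 42: drop; pos6(id19) recv 63: fwd; pos7(id97) recv 19: drop; pos0(id13) recv 97: fwd
Round 2: pos3(id21) recv 96: fwd; pos4(id42) recv 25: drop; pos7(id97) recv 63: drop; pos1(id96) recv 97: fwd
Round 3: pos4(id42) recv 96: fwd; pos2(id25) recv 97: fwd
After round 3: 2 messages still in flight

Answer: 2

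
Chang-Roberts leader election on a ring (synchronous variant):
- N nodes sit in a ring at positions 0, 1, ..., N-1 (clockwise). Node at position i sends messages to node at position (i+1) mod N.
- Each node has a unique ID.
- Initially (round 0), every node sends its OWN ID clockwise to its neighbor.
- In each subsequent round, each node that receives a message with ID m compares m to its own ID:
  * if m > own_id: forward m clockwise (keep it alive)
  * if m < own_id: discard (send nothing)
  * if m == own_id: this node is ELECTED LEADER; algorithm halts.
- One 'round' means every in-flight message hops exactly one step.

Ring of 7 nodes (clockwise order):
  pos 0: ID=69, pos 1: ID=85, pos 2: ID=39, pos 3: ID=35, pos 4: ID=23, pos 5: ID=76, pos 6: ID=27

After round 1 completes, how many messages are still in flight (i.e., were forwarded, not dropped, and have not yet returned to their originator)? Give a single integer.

Answer: 4

Derivation:
Round 1: pos1(id85) recv 69: drop; pos2(id39) recv 85: fwd; pos3(id35) recv 39: fwd; pos4(id23) recv 35: fwd; pos5(id76) recv 23: drop; pos6(id27) recv 76: fwd; pos0(id69) recv 27: drop
After round 1: 4 messages still in flight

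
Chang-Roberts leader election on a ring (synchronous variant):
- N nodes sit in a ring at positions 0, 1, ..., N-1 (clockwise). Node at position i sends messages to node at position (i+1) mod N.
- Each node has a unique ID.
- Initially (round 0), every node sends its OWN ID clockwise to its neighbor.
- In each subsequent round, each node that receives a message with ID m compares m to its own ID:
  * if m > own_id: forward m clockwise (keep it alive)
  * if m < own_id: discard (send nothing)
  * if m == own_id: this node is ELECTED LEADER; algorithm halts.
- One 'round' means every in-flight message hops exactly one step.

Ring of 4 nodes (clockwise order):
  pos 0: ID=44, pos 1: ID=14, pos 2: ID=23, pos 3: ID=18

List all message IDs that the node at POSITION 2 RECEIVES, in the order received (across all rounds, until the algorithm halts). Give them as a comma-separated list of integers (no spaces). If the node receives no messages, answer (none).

Round 1: pos1(id14) recv 44: fwd; pos2(id23) recv 14: drop; pos3(id18) recv 23: fwd; pos0(id44) recv 18: drop
Round 2: pos2(id23) recv 44: fwd; pos0(id44) recv 23: drop
Round 3: pos3(id18) recv 44: fwd
Round 4: pos0(id44) recv 44: ELECTED

Answer: 14,44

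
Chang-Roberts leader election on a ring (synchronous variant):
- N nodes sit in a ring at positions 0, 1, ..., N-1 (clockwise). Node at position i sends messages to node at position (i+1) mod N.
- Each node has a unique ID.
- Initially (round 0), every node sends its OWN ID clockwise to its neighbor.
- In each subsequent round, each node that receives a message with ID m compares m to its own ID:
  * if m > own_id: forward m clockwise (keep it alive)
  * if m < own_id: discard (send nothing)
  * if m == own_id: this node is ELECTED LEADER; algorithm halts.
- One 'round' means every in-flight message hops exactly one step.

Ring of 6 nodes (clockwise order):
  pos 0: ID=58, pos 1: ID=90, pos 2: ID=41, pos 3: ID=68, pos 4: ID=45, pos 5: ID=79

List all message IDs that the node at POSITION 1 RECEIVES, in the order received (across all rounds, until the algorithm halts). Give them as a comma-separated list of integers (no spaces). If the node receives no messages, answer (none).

Round 1: pos1(id90) recv 58: drop; pos2(id41) recv 90: fwd; pos3(id68) recv 41: drop; pos4(id45) recv 68: fwd; pos5(id79) recv 45: drop; pos0(id58) recv 79: fwd
Round 2: pos3(id68) recv 90: fwd; pos5(id79) recv 68: drop; pos1(id90) recv 79: drop
Round 3: pos4(id45) recv 90: fwd
Round 4: pos5(id79) recv 90: fwd
Round 5: pos0(id58) recv 90: fwd
Round 6: pos1(id90) recv 90: ELECTED

Answer: 58,79,90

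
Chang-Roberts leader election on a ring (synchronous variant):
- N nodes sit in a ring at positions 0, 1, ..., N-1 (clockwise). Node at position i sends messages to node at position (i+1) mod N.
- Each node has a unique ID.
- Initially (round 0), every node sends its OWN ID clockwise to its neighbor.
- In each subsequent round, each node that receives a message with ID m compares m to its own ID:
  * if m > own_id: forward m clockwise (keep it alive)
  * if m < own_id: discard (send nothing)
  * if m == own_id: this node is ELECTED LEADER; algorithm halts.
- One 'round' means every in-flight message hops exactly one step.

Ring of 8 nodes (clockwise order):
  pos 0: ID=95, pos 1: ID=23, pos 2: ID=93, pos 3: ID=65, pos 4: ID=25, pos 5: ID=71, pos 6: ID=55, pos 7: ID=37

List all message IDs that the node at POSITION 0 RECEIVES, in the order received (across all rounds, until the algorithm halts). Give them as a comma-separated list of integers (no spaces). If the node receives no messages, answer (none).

Answer: 37,55,71,93,95

Derivation:
Round 1: pos1(id23) recv 95: fwd; pos2(id93) recv 23: drop; pos3(id65) recv 93: fwd; pos4(id25) recv 65: fwd; pos5(id71) recv 25: drop; pos6(id55) recv 71: fwd; pos7(id37) recv 55: fwd; pos0(id95) recv 37: drop
Round 2: pos2(id93) recv 95: fwd; pos4(id25) recv 93: fwd; pos5(id71) recv 65: drop; pos7(id37) recv 71: fwd; pos0(id95) recv 55: drop
Round 3: pos3(id65) recv 95: fwd; pos5(id71) recv 93: fwd; pos0(id95) recv 71: drop
Round 4: pos4(id25) recv 95: fwd; pos6(id55) recv 93: fwd
Round 5: pos5(id71) recv 95: fwd; pos7(id37) recv 93: fwd
Round 6: pos6(id55) recv 95: fwd; pos0(id95) recv 93: drop
Round 7: pos7(id37) recv 95: fwd
Round 8: pos0(id95) recv 95: ELECTED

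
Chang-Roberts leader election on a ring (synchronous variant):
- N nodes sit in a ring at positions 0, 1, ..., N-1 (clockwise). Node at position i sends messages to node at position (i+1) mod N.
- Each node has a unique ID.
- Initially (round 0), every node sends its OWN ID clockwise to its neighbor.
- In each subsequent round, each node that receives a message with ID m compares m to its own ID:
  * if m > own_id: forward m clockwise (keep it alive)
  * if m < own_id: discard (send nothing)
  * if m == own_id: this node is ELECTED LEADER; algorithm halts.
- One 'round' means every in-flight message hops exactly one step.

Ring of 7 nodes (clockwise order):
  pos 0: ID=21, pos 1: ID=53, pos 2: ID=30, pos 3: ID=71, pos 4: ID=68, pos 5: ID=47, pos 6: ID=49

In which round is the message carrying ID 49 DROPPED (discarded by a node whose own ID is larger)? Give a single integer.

Answer: 2

Derivation:
Round 1: pos1(id53) recv 21: drop; pos2(id30) recv 53: fwd; pos3(id71) recv 30: drop; pos4(id68) recv 71: fwd; pos5(id47) recv 68: fwd; pos6(id49) recv 47: drop; pos0(id21) recv 49: fwd
Round 2: pos3(id71) recv 53: drop; pos5(id47) recv 71: fwd; pos6(id49) recv 68: fwd; pos1(id53) recv 49: drop
Round 3: pos6(id49) recv 71: fwd; pos0(id21) recv 68: fwd
Round 4: pos0(id21) recv 71: fwd; pos1(id53) recv 68: fwd
Round 5: pos1(id53) recv 71: fwd; pos2(id30) recv 68: fwd
Round 6: pos2(id30) recv 71: fwd; pos3(id71) recv 68: drop
Round 7: pos3(id71) recv 71: ELECTED
Message ID 49 originates at pos 6; dropped at pos 1 in round 2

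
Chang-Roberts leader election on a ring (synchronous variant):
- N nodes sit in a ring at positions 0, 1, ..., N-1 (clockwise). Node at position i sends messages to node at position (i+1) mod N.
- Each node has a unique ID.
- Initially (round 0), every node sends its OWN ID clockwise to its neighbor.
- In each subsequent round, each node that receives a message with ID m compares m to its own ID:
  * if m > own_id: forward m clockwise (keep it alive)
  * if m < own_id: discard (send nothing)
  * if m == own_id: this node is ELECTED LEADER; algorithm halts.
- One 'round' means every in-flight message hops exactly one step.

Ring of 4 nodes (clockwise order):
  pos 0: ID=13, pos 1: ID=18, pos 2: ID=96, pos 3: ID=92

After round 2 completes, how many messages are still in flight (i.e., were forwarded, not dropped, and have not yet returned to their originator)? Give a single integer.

Answer: 2

Derivation:
Round 1: pos1(id18) recv 13: drop; pos2(id96) recv 18: drop; pos3(id92) recv 96: fwd; pos0(id13) recv 92: fwd
Round 2: pos0(id13) recv 96: fwd; pos1(id18) recv 92: fwd
After round 2: 2 messages still in flight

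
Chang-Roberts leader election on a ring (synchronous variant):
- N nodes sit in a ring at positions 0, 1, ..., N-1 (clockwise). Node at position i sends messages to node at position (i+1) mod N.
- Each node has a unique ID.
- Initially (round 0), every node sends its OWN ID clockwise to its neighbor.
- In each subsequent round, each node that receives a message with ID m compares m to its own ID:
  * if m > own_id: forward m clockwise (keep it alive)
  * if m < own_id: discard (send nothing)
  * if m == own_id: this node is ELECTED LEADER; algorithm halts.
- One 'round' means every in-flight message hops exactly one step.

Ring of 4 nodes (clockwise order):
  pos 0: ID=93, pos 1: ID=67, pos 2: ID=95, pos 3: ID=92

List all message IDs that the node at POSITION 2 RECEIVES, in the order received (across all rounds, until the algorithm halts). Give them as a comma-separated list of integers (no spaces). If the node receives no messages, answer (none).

Round 1: pos1(id67) recv 93: fwd; pos2(id95) recv 67: drop; pos3(id92) recv 95: fwd; pos0(id93) recv 92: drop
Round 2: pos2(id95) recv 93: drop; pos0(id93) recv 95: fwd
Round 3: pos1(id67) recv 95: fwd
Round 4: pos2(id95) recv 95: ELECTED

Answer: 67,93,95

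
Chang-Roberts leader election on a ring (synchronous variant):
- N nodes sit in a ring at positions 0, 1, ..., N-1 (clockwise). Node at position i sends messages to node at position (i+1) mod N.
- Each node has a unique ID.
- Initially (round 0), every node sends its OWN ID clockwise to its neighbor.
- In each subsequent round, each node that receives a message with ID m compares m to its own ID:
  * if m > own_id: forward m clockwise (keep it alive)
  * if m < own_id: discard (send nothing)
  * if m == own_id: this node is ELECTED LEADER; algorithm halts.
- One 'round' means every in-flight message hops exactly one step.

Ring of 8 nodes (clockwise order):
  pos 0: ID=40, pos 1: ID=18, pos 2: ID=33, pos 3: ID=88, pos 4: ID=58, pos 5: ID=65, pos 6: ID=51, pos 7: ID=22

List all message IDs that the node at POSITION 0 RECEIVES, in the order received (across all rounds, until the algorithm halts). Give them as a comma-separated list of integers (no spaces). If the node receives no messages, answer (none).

Answer: 22,51,65,88

Derivation:
Round 1: pos1(id18) recv 40: fwd; pos2(id33) recv 18: drop; pos3(id88) recv 33: drop; pos4(id58) recv 88: fwd; pos5(id65) recv 58: drop; pos6(id51) recv 65: fwd; pos7(id22) recv 51: fwd; pos0(id40) recv 22: drop
Round 2: pos2(id33) recv 40: fwd; pos5(id65) recv 88: fwd; pos7(id22) recv 65: fwd; pos0(id40) recv 51: fwd
Round 3: pos3(id88) recv 40: drop; pos6(id51) recv 88: fwd; pos0(id40) recv 65: fwd; pos1(id18) recv 51: fwd
Round 4: pos7(id22) recv 88: fwd; pos1(id18) recv 65: fwd; pos2(id33) recv 51: fwd
Round 5: pos0(id40) recv 88: fwd; pos2(id33) recv 65: fwd; pos3(id88) recv 51: drop
Round 6: pos1(id18) recv 88: fwd; pos3(id88) recv 65: drop
Round 7: pos2(id33) recv 88: fwd
Round 8: pos3(id88) recv 88: ELECTED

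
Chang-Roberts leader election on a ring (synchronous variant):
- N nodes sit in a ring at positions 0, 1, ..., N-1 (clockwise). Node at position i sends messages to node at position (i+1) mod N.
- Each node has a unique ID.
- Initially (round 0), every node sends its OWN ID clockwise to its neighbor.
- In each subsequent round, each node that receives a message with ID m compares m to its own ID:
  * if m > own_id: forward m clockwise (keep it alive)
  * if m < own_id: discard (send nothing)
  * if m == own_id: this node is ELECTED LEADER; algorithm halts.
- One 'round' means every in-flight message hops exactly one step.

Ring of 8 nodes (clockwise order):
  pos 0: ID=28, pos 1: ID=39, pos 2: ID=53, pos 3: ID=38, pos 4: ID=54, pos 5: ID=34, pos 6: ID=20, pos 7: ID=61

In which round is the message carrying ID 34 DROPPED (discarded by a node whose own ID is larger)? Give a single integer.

Round 1: pos1(id39) recv 28: drop; pos2(id53) recv 39: drop; pos3(id38) recv 53: fwd; pos4(id54) recv 38: drop; pos5(id34) recv 54: fwd; pos6(id20) recv 34: fwd; pos7(id61) recv 20: drop; pos0(id28) recv 61: fwd
Round 2: pos4(id54) recv 53: drop; pos6(id20) recv 54: fwd; pos7(id61) recv 34: drop; pos1(id39) recv 61: fwd
Round 3: pos7(id61) recv 54: drop; pos2(id53) recv 61: fwd
Round 4: pos3(id38) recv 61: fwd
Round 5: pos4(id54) recv 61: fwd
Round 6: pos5(id34) recv 61: fwd
Round 7: pos6(id20) recv 61: fwd
Round 8: pos7(id61) recv 61: ELECTED
Message ID 34 originates at pos 5; dropped at pos 7 in round 2

Answer: 2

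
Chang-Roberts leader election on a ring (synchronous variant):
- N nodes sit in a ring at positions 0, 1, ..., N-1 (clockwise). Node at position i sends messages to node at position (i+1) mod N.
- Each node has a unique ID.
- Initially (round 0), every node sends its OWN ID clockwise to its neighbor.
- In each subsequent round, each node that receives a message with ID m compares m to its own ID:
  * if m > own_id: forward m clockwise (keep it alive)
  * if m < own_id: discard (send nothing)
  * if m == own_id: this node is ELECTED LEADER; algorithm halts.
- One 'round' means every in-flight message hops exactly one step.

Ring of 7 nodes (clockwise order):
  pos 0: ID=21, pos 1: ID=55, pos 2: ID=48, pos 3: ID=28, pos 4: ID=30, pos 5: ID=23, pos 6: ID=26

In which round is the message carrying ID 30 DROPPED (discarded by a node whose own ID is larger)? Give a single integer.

Round 1: pos1(id55) recv 21: drop; pos2(id48) recv 55: fwd; pos3(id28) recv 48: fwd; pos4(id30) recv 28: drop; pos5(id23) recv 30: fwd; pos6(id26) recv 23: drop; pos0(id21) recv 26: fwd
Round 2: pos3(id28) recv 55: fwd; pos4(id30) recv 48: fwd; pos6(id26) recv 30: fwd; pos1(id55) recv 26: drop
Round 3: pos4(id30) recv 55: fwd; pos5(id23) recv 48: fwd; pos0(id21) recv 30: fwd
Round 4: pos5(id23) recv 55: fwd; pos6(id26) recv 48: fwd; pos1(id55) recv 30: drop
Round 5: pos6(id26) recv 55: fwd; pos0(id21) recv 48: fwd
Round 6: pos0(id21) recv 55: fwd; pos1(id55) recv 48: drop
Round 7: pos1(id55) recv 55: ELECTED
Message ID 30 originates at pos 4; dropped at pos 1 in round 4

Answer: 4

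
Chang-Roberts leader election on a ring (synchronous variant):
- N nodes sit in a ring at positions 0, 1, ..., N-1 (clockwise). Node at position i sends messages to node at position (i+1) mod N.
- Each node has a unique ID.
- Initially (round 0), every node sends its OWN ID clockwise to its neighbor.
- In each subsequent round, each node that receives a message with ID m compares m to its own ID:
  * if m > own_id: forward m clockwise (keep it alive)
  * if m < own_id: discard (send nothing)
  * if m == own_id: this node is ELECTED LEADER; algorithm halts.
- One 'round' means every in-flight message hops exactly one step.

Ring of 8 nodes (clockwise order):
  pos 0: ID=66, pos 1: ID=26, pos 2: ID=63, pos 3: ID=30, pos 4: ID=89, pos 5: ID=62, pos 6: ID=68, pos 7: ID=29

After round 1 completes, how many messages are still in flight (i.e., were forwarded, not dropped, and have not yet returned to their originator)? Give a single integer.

Round 1: pos1(id26) recv 66: fwd; pos2(id63) recv 26: drop; pos3(id30) recv 63: fwd; pos4(id89) recv 30: drop; pos5(id62) recv 89: fwd; pos6(id68) recv 62: drop; pos7(id29) recv 68: fwd; pos0(id66) recv 29: drop
After round 1: 4 messages still in flight

Answer: 4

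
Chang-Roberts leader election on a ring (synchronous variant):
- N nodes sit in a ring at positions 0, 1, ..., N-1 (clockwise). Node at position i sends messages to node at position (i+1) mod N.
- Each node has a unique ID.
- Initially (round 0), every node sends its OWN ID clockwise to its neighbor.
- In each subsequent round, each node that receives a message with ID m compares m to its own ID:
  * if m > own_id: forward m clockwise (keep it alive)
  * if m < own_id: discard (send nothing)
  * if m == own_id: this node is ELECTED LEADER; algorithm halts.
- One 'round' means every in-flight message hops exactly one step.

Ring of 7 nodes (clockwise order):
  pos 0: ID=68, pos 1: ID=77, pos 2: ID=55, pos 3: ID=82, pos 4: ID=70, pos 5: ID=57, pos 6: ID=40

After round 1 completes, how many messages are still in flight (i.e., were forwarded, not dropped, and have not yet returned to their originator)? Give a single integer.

Answer: 4

Derivation:
Round 1: pos1(id77) recv 68: drop; pos2(id55) recv 77: fwd; pos3(id82) recv 55: drop; pos4(id70) recv 82: fwd; pos5(id57) recv 70: fwd; pos6(id40) recv 57: fwd; pos0(id68) recv 40: drop
After round 1: 4 messages still in flight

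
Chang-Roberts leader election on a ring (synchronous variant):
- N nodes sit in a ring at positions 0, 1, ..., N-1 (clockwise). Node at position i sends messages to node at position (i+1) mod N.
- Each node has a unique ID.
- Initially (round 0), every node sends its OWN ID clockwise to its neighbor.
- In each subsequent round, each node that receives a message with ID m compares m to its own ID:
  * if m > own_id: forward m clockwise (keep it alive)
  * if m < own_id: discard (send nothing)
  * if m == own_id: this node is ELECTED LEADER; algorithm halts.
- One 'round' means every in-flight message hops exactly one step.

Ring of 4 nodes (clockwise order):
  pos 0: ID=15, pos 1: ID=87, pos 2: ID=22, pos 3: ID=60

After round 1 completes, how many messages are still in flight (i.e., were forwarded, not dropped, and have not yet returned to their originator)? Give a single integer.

Answer: 2

Derivation:
Round 1: pos1(id87) recv 15: drop; pos2(id22) recv 87: fwd; pos3(id60) recv 22: drop; pos0(id15) recv 60: fwd
After round 1: 2 messages still in flight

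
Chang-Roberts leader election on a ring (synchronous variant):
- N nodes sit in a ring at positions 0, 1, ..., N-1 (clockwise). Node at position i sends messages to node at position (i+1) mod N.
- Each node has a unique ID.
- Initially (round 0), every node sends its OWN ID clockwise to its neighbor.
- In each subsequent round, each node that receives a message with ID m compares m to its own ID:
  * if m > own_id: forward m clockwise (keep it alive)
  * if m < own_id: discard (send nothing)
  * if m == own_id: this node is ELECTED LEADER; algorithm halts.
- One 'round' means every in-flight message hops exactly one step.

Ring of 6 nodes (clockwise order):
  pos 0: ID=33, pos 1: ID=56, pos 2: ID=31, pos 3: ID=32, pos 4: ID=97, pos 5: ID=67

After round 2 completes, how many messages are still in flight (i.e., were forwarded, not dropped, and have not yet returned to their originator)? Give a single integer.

Round 1: pos1(id56) recv 33: drop; pos2(id31) recv 56: fwd; pos3(id32) recv 31: drop; pos4(id97) recv 32: drop; pos5(id67) recv 97: fwd; pos0(id33) recv 67: fwd
Round 2: pos3(id32) recv 56: fwd; pos0(id33) recv 97: fwd; pos1(id56) recv 67: fwd
After round 2: 3 messages still in flight

Answer: 3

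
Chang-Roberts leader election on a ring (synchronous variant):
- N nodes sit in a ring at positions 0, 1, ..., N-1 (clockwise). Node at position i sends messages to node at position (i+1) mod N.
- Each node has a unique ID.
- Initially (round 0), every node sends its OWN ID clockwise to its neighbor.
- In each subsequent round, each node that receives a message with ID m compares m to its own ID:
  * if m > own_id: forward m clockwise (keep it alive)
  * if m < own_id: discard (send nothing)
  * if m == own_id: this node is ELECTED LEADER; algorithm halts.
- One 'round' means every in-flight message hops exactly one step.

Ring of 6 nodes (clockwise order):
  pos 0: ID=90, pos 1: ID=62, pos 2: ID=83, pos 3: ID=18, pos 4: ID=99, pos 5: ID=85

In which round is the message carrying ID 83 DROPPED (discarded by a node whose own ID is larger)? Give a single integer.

Round 1: pos1(id62) recv 90: fwd; pos2(id83) recv 62: drop; pos3(id18) recv 83: fwd; pos4(id99) recv 18: drop; pos5(id85) recv 99: fwd; pos0(id90) recv 85: drop
Round 2: pos2(id83) recv 90: fwd; pos4(id99) recv 83: drop; pos0(id90) recv 99: fwd
Round 3: pos3(id18) recv 90: fwd; pos1(id62) recv 99: fwd
Round 4: pos4(id99) recv 90: drop; pos2(id83) recv 99: fwd
Round 5: pos3(id18) recv 99: fwd
Round 6: pos4(id99) recv 99: ELECTED
Message ID 83 originates at pos 2; dropped at pos 4 in round 2

Answer: 2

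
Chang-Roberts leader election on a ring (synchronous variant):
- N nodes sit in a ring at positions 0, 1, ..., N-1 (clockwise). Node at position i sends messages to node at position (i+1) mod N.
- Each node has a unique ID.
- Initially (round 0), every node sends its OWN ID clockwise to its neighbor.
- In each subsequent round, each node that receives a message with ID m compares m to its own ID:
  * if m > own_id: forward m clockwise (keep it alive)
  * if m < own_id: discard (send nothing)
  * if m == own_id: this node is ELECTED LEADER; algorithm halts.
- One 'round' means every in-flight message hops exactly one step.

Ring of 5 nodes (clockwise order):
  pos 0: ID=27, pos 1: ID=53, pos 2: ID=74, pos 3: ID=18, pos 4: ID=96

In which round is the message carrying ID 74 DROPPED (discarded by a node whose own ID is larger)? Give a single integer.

Answer: 2

Derivation:
Round 1: pos1(id53) recv 27: drop; pos2(id74) recv 53: drop; pos3(id18) recv 74: fwd; pos4(id96) recv 18: drop; pos0(id27) recv 96: fwd
Round 2: pos4(id96) recv 74: drop; pos1(id53) recv 96: fwd
Round 3: pos2(id74) recv 96: fwd
Round 4: pos3(id18) recv 96: fwd
Round 5: pos4(id96) recv 96: ELECTED
Message ID 74 originates at pos 2; dropped at pos 4 in round 2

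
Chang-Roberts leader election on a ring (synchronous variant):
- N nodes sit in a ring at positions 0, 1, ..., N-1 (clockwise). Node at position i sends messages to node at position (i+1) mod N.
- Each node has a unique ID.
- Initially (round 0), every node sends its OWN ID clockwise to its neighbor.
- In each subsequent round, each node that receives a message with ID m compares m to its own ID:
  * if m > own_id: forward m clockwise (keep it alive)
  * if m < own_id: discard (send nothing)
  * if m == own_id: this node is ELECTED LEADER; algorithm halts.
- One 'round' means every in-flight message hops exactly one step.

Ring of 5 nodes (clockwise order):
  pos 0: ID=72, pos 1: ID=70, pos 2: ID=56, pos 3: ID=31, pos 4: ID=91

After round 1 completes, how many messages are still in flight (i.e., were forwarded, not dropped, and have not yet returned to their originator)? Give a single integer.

Round 1: pos1(id70) recv 72: fwd; pos2(id56) recv 70: fwd; pos3(id31) recv 56: fwd; pos4(id91) recv 31: drop; pos0(id72) recv 91: fwd
After round 1: 4 messages still in flight

Answer: 4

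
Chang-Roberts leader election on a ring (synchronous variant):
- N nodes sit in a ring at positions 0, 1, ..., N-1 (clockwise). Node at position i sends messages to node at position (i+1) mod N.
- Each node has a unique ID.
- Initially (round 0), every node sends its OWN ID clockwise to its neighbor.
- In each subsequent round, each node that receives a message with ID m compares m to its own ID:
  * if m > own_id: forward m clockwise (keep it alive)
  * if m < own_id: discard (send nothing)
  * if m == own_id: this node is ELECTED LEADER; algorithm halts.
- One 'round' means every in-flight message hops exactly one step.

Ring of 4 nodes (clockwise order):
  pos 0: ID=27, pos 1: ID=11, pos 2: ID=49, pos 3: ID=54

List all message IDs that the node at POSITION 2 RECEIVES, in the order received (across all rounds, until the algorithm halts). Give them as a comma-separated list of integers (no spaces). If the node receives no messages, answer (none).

Answer: 11,27,54

Derivation:
Round 1: pos1(id11) recv 27: fwd; pos2(id49) recv 11: drop; pos3(id54) recv 49: drop; pos0(id27) recv 54: fwd
Round 2: pos2(id49) recv 27: drop; pos1(id11) recv 54: fwd
Round 3: pos2(id49) recv 54: fwd
Round 4: pos3(id54) recv 54: ELECTED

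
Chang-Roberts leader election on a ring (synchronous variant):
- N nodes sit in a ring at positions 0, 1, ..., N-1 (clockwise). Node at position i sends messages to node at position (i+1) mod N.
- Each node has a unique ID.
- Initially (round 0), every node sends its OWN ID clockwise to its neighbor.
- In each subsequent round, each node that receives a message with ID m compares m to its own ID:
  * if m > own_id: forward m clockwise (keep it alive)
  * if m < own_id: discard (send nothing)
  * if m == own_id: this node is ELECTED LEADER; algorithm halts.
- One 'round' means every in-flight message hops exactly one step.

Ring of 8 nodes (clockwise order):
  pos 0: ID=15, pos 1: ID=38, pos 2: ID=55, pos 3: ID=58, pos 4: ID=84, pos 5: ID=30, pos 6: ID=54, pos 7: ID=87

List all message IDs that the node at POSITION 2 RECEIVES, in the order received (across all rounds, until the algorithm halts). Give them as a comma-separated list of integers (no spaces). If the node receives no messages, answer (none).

Round 1: pos1(id38) recv 15: drop; pos2(id55) recv 38: drop; pos3(id58) recv 55: drop; pos4(id84) recv 58: drop; pos5(id30) recv 84: fwd; pos6(id54) recv 30: drop; pos7(id87) recv 54: drop; pos0(id15) recv 87: fwd
Round 2: pos6(id54) recv 84: fwd; pos1(id38) recv 87: fwd
Round 3: pos7(id87) recv 84: drop; pos2(id55) recv 87: fwd
Round 4: pos3(id58) recv 87: fwd
Round 5: pos4(id84) recv 87: fwd
Round 6: pos5(id30) recv 87: fwd
Round 7: pos6(id54) recv 87: fwd
Round 8: pos7(id87) recv 87: ELECTED

Answer: 38,87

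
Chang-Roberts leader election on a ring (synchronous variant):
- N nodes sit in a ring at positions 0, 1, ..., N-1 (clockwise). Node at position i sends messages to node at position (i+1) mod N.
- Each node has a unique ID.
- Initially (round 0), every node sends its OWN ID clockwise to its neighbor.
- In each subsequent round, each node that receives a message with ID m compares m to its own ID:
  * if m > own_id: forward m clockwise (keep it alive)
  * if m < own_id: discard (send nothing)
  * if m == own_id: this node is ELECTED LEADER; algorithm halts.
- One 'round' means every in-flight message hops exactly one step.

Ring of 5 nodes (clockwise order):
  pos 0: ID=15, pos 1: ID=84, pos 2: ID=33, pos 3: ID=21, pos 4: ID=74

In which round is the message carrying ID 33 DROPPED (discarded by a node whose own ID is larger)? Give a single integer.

Round 1: pos1(id84) recv 15: drop; pos2(id33) recv 84: fwd; pos3(id21) recv 33: fwd; pos4(id74) recv 21: drop; pos0(id15) recv 74: fwd
Round 2: pos3(id21) recv 84: fwd; pos4(id74) recv 33: drop; pos1(id84) recv 74: drop
Round 3: pos4(id74) recv 84: fwd
Round 4: pos0(id15) recv 84: fwd
Round 5: pos1(id84) recv 84: ELECTED
Message ID 33 originates at pos 2; dropped at pos 4 in round 2

Answer: 2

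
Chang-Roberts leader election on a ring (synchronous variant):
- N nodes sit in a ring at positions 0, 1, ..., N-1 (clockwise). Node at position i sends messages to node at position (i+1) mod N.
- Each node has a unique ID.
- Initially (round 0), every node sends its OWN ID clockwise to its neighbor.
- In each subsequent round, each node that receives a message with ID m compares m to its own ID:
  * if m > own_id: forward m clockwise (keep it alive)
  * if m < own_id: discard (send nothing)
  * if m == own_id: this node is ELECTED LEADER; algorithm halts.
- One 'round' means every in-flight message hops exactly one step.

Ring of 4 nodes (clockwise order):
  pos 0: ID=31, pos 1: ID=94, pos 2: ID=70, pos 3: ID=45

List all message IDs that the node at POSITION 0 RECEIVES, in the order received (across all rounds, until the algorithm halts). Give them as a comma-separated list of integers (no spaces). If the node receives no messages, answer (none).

Answer: 45,70,94

Derivation:
Round 1: pos1(id94) recv 31: drop; pos2(id70) recv 94: fwd; pos3(id45) recv 70: fwd; pos0(id31) recv 45: fwd
Round 2: pos3(id45) recv 94: fwd; pos0(id31) recv 70: fwd; pos1(id94) recv 45: drop
Round 3: pos0(id31) recv 94: fwd; pos1(id94) recv 70: drop
Round 4: pos1(id94) recv 94: ELECTED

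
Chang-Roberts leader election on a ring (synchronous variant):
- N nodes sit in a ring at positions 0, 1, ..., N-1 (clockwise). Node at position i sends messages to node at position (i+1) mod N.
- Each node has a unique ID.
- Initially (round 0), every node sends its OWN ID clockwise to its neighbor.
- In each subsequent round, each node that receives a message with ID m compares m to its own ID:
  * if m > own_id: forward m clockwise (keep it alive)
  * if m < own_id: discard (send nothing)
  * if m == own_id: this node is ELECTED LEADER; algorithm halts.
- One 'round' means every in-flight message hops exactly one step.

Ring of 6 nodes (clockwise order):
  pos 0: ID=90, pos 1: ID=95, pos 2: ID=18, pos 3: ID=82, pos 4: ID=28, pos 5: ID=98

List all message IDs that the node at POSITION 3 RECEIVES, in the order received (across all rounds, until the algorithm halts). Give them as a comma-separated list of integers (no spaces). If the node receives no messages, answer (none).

Round 1: pos1(id95) recv 90: drop; pos2(id18) recv 95: fwd; pos3(id82) recv 18: drop; pos4(id28) recv 82: fwd; pos5(id98) recv 28: drop; pos0(id90) recv 98: fwd
Round 2: pos3(id82) recv 95: fwd; pos5(id98) recv 82: drop; pos1(id95) recv 98: fwd
Round 3: pos4(id28) recv 95: fwd; pos2(id18) recv 98: fwd
Round 4: pos5(id98) recv 95: drop; pos3(id82) recv 98: fwd
Round 5: pos4(id28) recv 98: fwd
Round 6: pos5(id98) recv 98: ELECTED

Answer: 18,95,98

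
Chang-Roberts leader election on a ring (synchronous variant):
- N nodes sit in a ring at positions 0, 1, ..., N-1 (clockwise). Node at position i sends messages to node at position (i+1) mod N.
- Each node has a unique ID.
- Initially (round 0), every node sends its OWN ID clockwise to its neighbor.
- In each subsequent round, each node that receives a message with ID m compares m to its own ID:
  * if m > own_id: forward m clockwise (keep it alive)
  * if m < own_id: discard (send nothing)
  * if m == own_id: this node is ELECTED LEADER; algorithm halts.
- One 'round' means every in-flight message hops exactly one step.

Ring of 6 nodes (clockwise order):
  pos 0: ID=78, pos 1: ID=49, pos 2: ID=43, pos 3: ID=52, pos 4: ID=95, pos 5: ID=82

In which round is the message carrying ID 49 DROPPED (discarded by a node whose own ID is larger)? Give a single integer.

Round 1: pos1(id49) recv 78: fwd; pos2(id43) recv 49: fwd; pos3(id52) recv 43: drop; pos4(id95) recv 52: drop; pos5(id82) recv 95: fwd; pos0(id78) recv 82: fwd
Round 2: pos2(id43) recv 78: fwd; pos3(id52) recv 49: drop; pos0(id78) recv 95: fwd; pos1(id49) recv 82: fwd
Round 3: pos3(id52) recv 78: fwd; pos1(id49) recv 95: fwd; pos2(id43) recv 82: fwd
Round 4: pos4(id95) recv 78: drop; pos2(id43) recv 95: fwd; pos3(id52) recv 82: fwd
Round 5: pos3(id52) recv 95: fwd; pos4(id95) recv 82: drop
Round 6: pos4(id95) recv 95: ELECTED
Message ID 49 originates at pos 1; dropped at pos 3 in round 2

Answer: 2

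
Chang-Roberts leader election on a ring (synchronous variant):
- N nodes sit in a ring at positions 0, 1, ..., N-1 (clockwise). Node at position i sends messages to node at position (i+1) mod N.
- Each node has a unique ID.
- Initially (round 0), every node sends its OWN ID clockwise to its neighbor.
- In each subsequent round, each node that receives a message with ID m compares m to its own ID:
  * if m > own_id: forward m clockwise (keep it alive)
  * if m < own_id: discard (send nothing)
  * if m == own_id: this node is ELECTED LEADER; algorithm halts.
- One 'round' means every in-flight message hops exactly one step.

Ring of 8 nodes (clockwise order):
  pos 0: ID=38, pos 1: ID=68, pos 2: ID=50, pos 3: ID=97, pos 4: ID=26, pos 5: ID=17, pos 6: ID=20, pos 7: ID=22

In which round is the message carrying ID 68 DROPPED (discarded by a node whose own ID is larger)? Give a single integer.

Round 1: pos1(id68) recv 38: drop; pos2(id50) recv 68: fwd; pos3(id97) recv 50: drop; pos4(id26) recv 97: fwd; pos5(id17) recv 26: fwd; pos6(id20) recv 17: drop; pos7(id22) recv 20: drop; pos0(id38) recv 22: drop
Round 2: pos3(id97) recv 68: drop; pos5(id17) recv 97: fwd; pos6(id20) recv 26: fwd
Round 3: pos6(id20) recv 97: fwd; pos7(id22) recv 26: fwd
Round 4: pos7(id22) recv 97: fwd; pos0(id38) recv 26: drop
Round 5: pos0(id38) recv 97: fwd
Round 6: pos1(id68) recv 97: fwd
Round 7: pos2(id50) recv 97: fwd
Round 8: pos3(id97) recv 97: ELECTED
Message ID 68 originates at pos 1; dropped at pos 3 in round 2

Answer: 2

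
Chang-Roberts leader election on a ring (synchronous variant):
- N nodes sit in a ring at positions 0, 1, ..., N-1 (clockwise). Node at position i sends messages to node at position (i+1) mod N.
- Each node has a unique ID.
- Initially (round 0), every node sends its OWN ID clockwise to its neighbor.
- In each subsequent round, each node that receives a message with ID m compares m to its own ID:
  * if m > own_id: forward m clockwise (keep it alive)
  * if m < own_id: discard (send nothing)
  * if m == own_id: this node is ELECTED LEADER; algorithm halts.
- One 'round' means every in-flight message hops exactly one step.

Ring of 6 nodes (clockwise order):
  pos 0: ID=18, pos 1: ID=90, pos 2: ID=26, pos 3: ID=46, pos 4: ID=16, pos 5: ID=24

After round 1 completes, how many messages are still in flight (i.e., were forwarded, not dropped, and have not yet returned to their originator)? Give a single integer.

Answer: 3

Derivation:
Round 1: pos1(id90) recv 18: drop; pos2(id26) recv 90: fwd; pos3(id46) recv 26: drop; pos4(id16) recv 46: fwd; pos5(id24) recv 16: drop; pos0(id18) recv 24: fwd
After round 1: 3 messages still in flight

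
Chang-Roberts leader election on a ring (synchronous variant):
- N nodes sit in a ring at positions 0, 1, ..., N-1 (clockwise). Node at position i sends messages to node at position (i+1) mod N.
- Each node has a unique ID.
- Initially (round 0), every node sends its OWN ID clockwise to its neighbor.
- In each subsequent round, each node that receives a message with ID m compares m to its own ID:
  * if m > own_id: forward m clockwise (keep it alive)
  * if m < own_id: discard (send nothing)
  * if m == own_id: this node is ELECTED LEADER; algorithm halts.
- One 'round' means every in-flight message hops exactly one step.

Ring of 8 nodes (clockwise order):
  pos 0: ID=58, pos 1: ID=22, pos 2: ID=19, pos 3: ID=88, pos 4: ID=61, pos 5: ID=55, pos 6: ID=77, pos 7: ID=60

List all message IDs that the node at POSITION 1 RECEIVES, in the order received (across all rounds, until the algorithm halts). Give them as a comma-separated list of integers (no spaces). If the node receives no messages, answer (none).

Round 1: pos1(id22) recv 58: fwd; pos2(id19) recv 22: fwd; pos3(id88) recv 19: drop; pos4(id61) recv 88: fwd; pos5(id55) recv 61: fwd; pos6(id77) recv 55: drop; pos7(id60) recv 77: fwd; pos0(id58) recv 60: fwd
Round 2: pos2(id19) recv 58: fwd; pos3(id88) recv 22: drop; pos5(id55) recv 88: fwd; pos6(id77) recv 61: drop; pos0(id58) recv 77: fwd; pos1(id22) recv 60: fwd
Round 3: pos3(id88) recv 58: drop; pos6(id77) recv 88: fwd; pos1(id22) recv 77: fwd; pos2(id19) recv 60: fwd
Round 4: pos7(id60) recv 88: fwd; pos2(id19) recv 77: fwd; pos3(id88) recv 60: drop
Round 5: pos0(id58) recv 88: fwd; pos3(id88) recv 77: drop
Round 6: pos1(id22) recv 88: fwd
Round 7: pos2(id19) recv 88: fwd
Round 8: pos3(id88) recv 88: ELECTED

Answer: 58,60,77,88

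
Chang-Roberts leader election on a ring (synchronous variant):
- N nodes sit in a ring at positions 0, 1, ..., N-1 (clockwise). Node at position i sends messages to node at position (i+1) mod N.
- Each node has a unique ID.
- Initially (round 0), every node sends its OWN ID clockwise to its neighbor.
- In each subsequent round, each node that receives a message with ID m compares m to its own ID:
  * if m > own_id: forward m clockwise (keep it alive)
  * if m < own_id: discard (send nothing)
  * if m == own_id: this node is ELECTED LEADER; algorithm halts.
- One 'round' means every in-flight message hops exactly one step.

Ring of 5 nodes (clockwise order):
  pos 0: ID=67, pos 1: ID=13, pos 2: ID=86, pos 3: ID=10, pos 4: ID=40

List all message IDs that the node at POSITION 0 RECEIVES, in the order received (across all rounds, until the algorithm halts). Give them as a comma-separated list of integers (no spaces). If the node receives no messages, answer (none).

Answer: 40,86

Derivation:
Round 1: pos1(id13) recv 67: fwd; pos2(id86) recv 13: drop; pos3(id10) recv 86: fwd; pos4(id40) recv 10: drop; pos0(id67) recv 40: drop
Round 2: pos2(id86) recv 67: drop; pos4(id40) recv 86: fwd
Round 3: pos0(id67) recv 86: fwd
Round 4: pos1(id13) recv 86: fwd
Round 5: pos2(id86) recv 86: ELECTED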